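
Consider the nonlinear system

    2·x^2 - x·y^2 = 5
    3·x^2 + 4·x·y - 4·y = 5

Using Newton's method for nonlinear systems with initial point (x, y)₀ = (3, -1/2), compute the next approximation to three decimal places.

At (3, -1/2): F = (12.250, 18.000).
Jacobian J = [[4·x - y^2, -2·x·y], [6·x + 4·y, 4·x - 4]].
At the point, J = [[11.750, 3.000], [16.000, 8.000]] (det J = 46.000).
Solving J·Δ = −F gives Δ = (-0.957, -0.337).
Then the next iterate is (x, y)₁ = (2.043, -0.837).

(2.043, -0.837)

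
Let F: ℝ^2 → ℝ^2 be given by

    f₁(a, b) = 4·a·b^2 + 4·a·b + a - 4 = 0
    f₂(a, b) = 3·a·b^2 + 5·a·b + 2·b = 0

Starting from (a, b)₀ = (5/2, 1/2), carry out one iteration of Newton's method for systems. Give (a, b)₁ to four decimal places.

(4.6957, -0.2391)

At (5/2, 1/2): F = (6.0000, 9.1250).
Jacobian J = [[4·b^2 + 4·b + 1, 8·a·b + 4·a], [3·b^2 + 5·b, 6·a·b + 5·a + 2]].
At the point, J = [[4.0000, 20.0000], [3.2500, 22.0000]] (det J = 23.0000).
Solving J·Δ = −F gives Δ = (2.1957, -0.7391).
Then the next iterate is (a, b)₁ = (4.6957, -0.2391).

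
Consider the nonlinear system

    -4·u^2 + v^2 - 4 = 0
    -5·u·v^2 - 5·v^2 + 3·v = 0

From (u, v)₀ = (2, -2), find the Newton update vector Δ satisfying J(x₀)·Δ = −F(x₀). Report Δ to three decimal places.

(-1.169, 0.676)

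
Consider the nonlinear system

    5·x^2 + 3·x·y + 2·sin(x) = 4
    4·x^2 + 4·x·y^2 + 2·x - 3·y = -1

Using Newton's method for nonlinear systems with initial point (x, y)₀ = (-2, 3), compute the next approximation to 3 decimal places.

At (-2, 3): F = (-3.81859, -68.000).
Jacobian J = [[10·x + 3·y + 2·cos(x), 3·x], [8·x + 4·y^2 + 2, 8·x·y - 3]].
At the point, J = [[-11.83229, -6.000], [22.000, -51.000]] (det J = 735.44698).
Solving J·Δ = −F gives Δ = (0.290, -1.208).
Then the next iterate is (x, y)₁ = (-1.710, 1.792).

(-1.710, 1.792)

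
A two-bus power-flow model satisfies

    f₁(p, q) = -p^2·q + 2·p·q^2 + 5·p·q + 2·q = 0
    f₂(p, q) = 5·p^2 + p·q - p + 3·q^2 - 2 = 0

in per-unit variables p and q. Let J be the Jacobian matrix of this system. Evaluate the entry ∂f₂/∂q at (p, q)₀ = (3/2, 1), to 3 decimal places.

∂f₂/∂q = p + 6·q.
At (3/2, 1) this is 7.500.

7.500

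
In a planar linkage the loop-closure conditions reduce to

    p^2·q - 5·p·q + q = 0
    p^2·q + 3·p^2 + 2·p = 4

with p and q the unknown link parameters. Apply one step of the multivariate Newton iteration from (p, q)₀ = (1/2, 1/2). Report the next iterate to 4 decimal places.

(0.9412, -0.7059)

At (1/2, 1/2): F = (-0.6250, -2.1250).
Jacobian J = [[2·p·q - 5·q, p^2 - 5·p + 1], [2·p·q + 6·p + 2, p^2]].
At the point, J = [[-2.0000, -1.2500], [5.5000, 0.2500]] (det J = 6.3750).
Solving J·Δ = −F gives Δ = (0.4412, -1.2059).
Then the next iterate is (p, q)₁ = (0.9412, -0.7059).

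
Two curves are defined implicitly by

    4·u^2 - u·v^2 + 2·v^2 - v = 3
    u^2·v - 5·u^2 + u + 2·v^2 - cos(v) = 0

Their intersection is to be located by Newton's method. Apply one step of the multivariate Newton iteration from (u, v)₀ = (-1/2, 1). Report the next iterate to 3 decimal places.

At (-1/2, 1): F = (-0.500, -0.04030).
Jacobian J = [[8·u - v^2, -2·u·v + 4·v - 1], [2·u·v - 10·u + 1, u^2 + 4·v + sin(v)]].
At the point, J = [[-5.000, 4.000], [5.000, 5.09147]] (det J = -45.45735).
Solving J·Δ = −F gives Δ = (-0.052, 0.059).
Then the next iterate is (u, v)₁ = (-0.552, 1.059).

(-0.552, 1.059)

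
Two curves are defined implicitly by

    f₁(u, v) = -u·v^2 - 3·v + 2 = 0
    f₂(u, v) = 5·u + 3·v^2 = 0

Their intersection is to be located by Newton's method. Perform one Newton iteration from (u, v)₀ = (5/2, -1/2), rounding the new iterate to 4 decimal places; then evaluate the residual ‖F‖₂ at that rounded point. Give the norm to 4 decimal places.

125.7099

At (5/2, -1/2): F = (2.8750, 13.2500).
Jacobian J = [[-v^2, -2·u·v - 3], [5, 6·v]].
At the point, J = [[-0.2500, -0.5000], [5.0000, -3.0000]] (det J = 3.2500).
Solving J·Δ = −F gives Δ = (0.6154, 5.4423).
Then the next iterate is (u, v)₁ = (3.1154, 4.9423).
Re-evaluating at (3.1154, 4.9423): F = (-88.924686, 88.855988), so ‖F‖₂ = 125.7099.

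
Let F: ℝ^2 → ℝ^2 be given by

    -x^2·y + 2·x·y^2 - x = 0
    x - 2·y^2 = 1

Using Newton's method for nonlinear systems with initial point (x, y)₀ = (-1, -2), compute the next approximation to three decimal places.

(-2.765, -0.529)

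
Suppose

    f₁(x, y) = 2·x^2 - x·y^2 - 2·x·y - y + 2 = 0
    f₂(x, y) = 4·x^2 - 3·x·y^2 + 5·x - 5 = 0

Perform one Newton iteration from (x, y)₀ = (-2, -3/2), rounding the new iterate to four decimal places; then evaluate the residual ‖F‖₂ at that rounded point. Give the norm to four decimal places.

At (-2, -3/2): F = (10.0000, 14.5000).
Jacobian J = [[4·x - y^2 - 2·y, -2·x·y - 2·x - 1], [8·x - 3·y^2 + 5, -6·x·y]].
At the point, J = [[-7.2500, -3.0000], [-17.7500, -18.0000]] (det J = 77.2500).
Solving J·Δ = −F gives Δ = (1.7670, -0.9369).
Then the next iterate is (x, y)₁ = (-0.2330, -2.4369).
Re-evaluating at (-0.2330, -2.4369): F = (4.793549, -1.796845), so ‖F‖₂ = 5.1193.

5.1193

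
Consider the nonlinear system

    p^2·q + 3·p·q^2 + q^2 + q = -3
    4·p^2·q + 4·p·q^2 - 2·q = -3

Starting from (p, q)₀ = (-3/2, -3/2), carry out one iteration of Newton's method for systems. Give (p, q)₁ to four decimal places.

At (-3/2, -3/2): F = (-9.7500, -21.0000).
Jacobian J = [[2·p·q + 3·q^2, p^2 + 6·p·q + 2·q + 1], [8·p·q + 4·q^2, 4·p^2 + 8·p·q - 2]].
At the point, J = [[11.2500, 13.7500], [27.0000, 25.0000]] (det J = -90.0000).
Solving J·Δ = −F gives Δ = (0.5000, 0.3000).
Then the next iterate is (p, q)₁ = (-1.0000, -1.2000).

(-1.0000, -1.2000)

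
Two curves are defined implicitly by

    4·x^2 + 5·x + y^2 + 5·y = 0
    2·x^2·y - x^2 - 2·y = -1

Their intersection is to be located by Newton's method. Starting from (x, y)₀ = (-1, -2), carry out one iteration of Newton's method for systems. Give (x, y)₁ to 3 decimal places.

(-1.000, 5.000)

At (-1, -2): F = (-7.000, 0.000).
Jacobian J = [[8·x + 5, 2·y + 5], [4·x·y - 2·x, 2·x^2 - 2]].
At the point, J = [[-3.000, 1.000], [10.000, 0.000]] (det J = -10.000).
Solving J·Δ = −F gives Δ = (0.000, 7.000).
Then the next iterate is (x, y)₁ = (-1.000, 5.000).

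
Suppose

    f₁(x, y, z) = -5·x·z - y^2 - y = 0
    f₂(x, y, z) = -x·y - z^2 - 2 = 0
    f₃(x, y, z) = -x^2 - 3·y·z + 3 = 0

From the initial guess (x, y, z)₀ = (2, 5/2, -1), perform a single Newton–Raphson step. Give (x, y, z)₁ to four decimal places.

(0.8814, 0.6025, -0.2958)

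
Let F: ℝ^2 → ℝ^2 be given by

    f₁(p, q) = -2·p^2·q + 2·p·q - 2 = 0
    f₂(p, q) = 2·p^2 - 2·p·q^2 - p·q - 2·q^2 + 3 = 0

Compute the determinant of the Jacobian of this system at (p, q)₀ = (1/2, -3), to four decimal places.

J = [[-4·p·q + 2·q, -2·p^2 + 2·p], [4·p - 2·q^2 - q, -4·p·q - p - 4·q]].
At the point, J = [[0.0000, 0.5000], [-13.0000, 17.5000]].
det J = 6.5000.

6.5000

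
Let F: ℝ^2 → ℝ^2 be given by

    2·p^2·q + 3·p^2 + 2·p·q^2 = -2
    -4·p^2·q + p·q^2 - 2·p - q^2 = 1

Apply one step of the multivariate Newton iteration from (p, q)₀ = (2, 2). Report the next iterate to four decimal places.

At (2, 2): F = (46.0000, -33.0000).
Jacobian J = [[4·p·q + 6·p + 2·q^2, 2·p^2 + 4·p·q], [-8·p·q + q^2 - 2, -4·p^2 + 2·p·q - 2·q]].
At the point, J = [[36.0000, 24.0000], [-30.0000, -12.0000]] (det J = 288.0000).
Solving J·Δ = −F gives Δ = (-0.8333, -0.6667).
Then the next iterate is (p, q)₁ = (1.1667, 1.3333).

(1.1667, 1.3333)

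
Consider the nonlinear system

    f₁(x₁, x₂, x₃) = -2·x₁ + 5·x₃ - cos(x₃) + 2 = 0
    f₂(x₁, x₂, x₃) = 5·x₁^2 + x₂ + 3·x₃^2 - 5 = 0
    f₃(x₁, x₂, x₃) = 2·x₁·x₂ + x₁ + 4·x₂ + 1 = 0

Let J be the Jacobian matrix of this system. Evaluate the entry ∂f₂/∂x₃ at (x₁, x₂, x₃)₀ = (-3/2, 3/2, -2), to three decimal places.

-12.000

∂f₂/∂x₃ = 6·x₃.
At (-3/2, 3/2, -2) this is -12.000.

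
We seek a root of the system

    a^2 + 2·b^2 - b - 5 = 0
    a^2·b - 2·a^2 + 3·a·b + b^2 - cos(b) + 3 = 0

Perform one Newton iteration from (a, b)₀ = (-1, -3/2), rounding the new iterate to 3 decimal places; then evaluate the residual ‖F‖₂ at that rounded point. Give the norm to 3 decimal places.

3.948

At (-1, -3/2): F = (2.000, 6.17926).
Jacobian J = [[2·a, 4·b - 1], [2·a·b - 4·a + 3·b, a^2 + 3·a + 2·b + sin(b)]].
At the point, J = [[-2.000, -7.000], [2.500, -5.99749]] (det J = 29.49499).
Solving J·Δ = −F gives Δ = (-1.060, 0.589).
Then the next iterate is (a, b)₁ = (-2.060, -0.911).
Re-evaluating at (-2.060, -0.911): F = (1.81444, -3.50617), so ‖F‖₂ = 3.948.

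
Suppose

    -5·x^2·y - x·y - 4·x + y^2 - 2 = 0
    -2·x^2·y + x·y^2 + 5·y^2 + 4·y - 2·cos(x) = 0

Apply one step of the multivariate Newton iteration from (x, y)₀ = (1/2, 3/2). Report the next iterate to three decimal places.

At (1/2, 3/2): F = (-4.375, 15.86983).
Jacobian J = [[-10·x·y - y - 4, -5·x^2 - x + 2·y], [-4·x·y + y^2 + 2·sin(x), -2·x^2 + 2·x·y + 10·y + 4]].
At the point, J = [[-13.000, 1.250], [0.20885, 20.000]] (det J = -260.26106).
Solving J·Δ = −F gives Δ = (-0.412, -0.789).
Then the next iterate is (x, y)₁ = (0.088, 0.711).

(0.088, 0.711)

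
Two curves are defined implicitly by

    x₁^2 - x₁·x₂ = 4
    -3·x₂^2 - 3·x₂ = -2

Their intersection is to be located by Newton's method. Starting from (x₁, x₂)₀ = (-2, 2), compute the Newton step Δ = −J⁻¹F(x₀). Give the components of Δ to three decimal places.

(0.311, -1.067)

At (-2, 2): F = (4.000, -16.000).
Jacobian J = [[2·x₁ - x₂, -x₁], [0, -6·x₂ - 3]].
At the point, J = [[-6.000, 2.000], [0.000, -15.000]] (det J = 90.000).
Solving J·Δ = −F gives Δ = (0.311, -1.067).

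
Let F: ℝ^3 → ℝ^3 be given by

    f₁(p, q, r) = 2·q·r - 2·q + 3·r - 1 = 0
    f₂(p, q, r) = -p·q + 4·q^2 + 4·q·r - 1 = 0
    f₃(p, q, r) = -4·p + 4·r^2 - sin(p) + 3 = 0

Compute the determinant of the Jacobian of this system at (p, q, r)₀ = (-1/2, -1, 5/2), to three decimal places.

10.725

J = [[0, 2·r - 2, 2·q + 3], [-q, -p + 8·q + 4·r, 4·q], [-cos(p) - 4, 0, 8·r]].
At the point, J = [[0.000, 3.000, 1.000], [1.000, 2.500, -4.000], [-4.87758, 0.000, 20.000]].
det J = 10.725.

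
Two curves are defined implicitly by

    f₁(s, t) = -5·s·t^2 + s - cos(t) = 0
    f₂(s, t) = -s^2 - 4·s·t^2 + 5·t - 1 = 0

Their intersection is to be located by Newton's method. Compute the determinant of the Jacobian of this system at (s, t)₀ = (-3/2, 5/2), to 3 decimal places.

-220.584

J = [[-5·t^2 + 1, -10·s·t + sin(t)], [-2·s - 4·t^2, -8·s·t + 5]].
At the point, J = [[-30.250, 38.09847], [-22.000, 35.000]].
det J = -220.584.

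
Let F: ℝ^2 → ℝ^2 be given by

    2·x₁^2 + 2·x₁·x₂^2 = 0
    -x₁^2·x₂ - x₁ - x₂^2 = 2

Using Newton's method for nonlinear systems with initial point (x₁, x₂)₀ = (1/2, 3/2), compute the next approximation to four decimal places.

(0.9725, -0.4404)

At (1/2, 3/2): F = (2.7500, -5.1250).
Jacobian J = [[4·x₁ + 2·x₂^2, 4·x₁·x₂], [-2·x₁·x₂ - 1, -x₁^2 - 2·x₂]].
At the point, J = [[6.5000, 3.0000], [-2.5000, -3.2500]] (det J = -13.6250).
Solving J·Δ = −F gives Δ = (0.4725, -1.9404).
Then the next iterate is (x₁, x₂)₁ = (0.9725, -0.4404).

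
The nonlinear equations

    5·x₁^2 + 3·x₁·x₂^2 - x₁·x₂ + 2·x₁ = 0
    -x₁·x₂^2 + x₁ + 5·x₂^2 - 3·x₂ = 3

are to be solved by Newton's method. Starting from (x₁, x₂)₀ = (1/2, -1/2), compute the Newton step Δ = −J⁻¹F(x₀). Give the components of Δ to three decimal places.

At (1/2, -1/2): F = (2.875, 0.125).
Jacobian J = [[10·x₁ + 3·x₂^2 - x₂ + 2, 6·x₁·x₂ - x₁], [-x₂^2 + 1, -2·x₁·x₂ + 10·x₂ - 3]].
At the point, J = [[8.250, -2.000], [0.750, -7.500]] (det J = -60.375).
Solving J·Δ = −F gives Δ = (-0.353, -0.019).

(-0.353, -0.019)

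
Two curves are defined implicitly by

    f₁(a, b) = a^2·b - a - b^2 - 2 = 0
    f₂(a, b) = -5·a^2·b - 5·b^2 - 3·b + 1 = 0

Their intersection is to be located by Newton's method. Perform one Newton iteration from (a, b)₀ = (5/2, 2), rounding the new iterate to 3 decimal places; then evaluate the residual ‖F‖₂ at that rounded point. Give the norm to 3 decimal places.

14.444

At (5/2, 2): F = (4.000, -87.500).
Jacobian J = [[2·a·b - 1, a^2 - 2·b], [-10·a·b, -5·a^2 - 10·b - 3]].
At the point, J = [[9.000, 2.250], [-50.000, -54.250]] (det J = -375.750).
Solving J·Δ = −F gives Δ = (-0.054, -1.564).
Then the next iterate is (a, b)₁ = (2.446, 0.436).
Re-evaluating at (2.446, 0.436): F = (-2.02754, -14.30124), so ‖F‖₂ = 14.444.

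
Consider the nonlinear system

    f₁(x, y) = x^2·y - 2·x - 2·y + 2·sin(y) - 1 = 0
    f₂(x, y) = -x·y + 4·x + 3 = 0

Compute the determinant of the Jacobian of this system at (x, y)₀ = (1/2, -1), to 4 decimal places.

J = [[2·x·y - 2, x^2 + 2·cos(y) - 2], [-y + 4, -x]].
At the point, J = [[-3.0000, -0.669395], [5.0000, -0.5000]].
det J = 4.8470.

4.8470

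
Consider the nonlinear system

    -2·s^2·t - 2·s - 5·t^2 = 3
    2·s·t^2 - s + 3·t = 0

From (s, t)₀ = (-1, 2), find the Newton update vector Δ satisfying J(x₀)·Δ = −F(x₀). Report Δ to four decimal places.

At (-1, 2): F = (-25.0000, -1.0000).
Jacobian J = [[-4·s·t - 2, -2·s^2 - 10·t], [2·t^2 - 1, 4·s·t + 3]].
At the point, J = [[6.0000, -22.0000], [7.0000, -5.0000]] (det J = 124.0000).
Solving J·Δ = −F gives Δ = (-0.8306, -1.3629).

(-0.8306, -1.3629)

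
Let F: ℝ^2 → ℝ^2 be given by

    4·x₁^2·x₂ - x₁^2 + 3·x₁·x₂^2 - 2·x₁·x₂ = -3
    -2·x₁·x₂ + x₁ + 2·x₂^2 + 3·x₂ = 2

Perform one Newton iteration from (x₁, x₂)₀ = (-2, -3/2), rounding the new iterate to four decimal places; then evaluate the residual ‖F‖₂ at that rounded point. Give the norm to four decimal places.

At (-2, -3/2): F = (-44.5000, -10.0000).
Jacobian J = [[8·x₁·x₂ - 2·x₁ + 3·x₂^2 - 2·x₂, 4·x₁^2 + 6·x₁·x₂ - 2·x₁], [-2·x₂ + 1, -2·x₁ + 4·x₂ + 3]].
At the point, J = [[37.7500, 38.0000], [4.0000, 1.0000]] (det J = -114.2500).
Solving J·Δ = −F gives Δ = (2.9365, -1.7462).
Then the next iterate is (x₁, x₂)₁ = (0.9365, -3.2462).
Re-evaluating at (0.9365, -3.2462): F = (26.421002, 16.353661), so ‖F‖₂ = 31.0727.

31.0727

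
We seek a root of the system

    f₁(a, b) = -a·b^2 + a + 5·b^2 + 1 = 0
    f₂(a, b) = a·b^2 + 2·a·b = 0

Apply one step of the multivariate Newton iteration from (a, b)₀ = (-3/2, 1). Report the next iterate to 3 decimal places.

(-0.923, 0.538)

At (-3/2, 1): F = (6.000, -4.500).
Jacobian J = [[-b^2 + 1, -2·a·b + 10·b], [b^2 + 2·b, 2·a·b + 2·a]].
At the point, J = [[0.000, 13.000], [3.000, -6.000]] (det J = -39.000).
Solving J·Δ = −F gives Δ = (0.577, -0.462).
Then the next iterate is (a, b)₁ = (-0.923, 0.538).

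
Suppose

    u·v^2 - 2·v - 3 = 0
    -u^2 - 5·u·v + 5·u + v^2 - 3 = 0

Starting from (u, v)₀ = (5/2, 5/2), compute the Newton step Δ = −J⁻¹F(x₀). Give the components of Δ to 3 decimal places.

(-2.029, 0.481)

At (5/2, 5/2): F = (7.625, -21.750).
Jacobian J = [[v^2, 2·u·v - 2], [-2·u - 5·v + 5, -5·u + 2·v]].
At the point, J = [[6.250, 10.500], [-12.500, -7.500]] (det J = 84.375).
Solving J·Δ = −F gives Δ = (-2.029, 0.481).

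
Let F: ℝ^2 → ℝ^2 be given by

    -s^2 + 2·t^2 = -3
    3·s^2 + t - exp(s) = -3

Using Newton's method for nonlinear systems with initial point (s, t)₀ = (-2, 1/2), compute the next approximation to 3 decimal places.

At (-2, 1/2): F = (-0.500, 15.36466).
Jacobian J = [[-2·s, 4·t], [6·s - exp(s), 1]].
At the point, J = [[4.000, 2.000], [-12.13534, 1.000]] (det J = 28.27067).
Solving J·Δ = −F gives Δ = (1.105, -1.959).
Then the next iterate is (s, t)₁ = (-0.895, -1.459).

(-0.895, -1.459)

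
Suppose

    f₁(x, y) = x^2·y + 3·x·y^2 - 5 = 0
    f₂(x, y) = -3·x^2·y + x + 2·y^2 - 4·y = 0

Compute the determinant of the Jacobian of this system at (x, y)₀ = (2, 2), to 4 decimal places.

J = [[2·x·y + 3·y^2, x^2 + 6·x·y], [-6·x·y + 1, -3·x^2 + 4·y - 4]].
At the point, J = [[20.0000, 28.0000], [-23.0000, -8.0000]].
det J = 484.0000.

484.0000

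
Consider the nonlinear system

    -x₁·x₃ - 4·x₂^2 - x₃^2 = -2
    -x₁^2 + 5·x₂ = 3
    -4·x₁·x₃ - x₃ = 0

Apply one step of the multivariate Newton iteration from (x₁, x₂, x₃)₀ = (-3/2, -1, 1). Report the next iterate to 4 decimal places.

At (-3/2, -1, 1): F = (-1.5000, -10.2500, 5.0000).
Jacobian J = [[-x₃, -8·x₂, -x₁ - 2·x₃], [-2·x₁, 5, 0], [-4·x₃, 0, -4·x₁ - 1]].
At the point, J = [[-1.0000, 8.0000, -0.5000], [3.0000, 5.0000, 0.0000], [-4.0000, 0.0000, 5.0000]] (det J = -155.0000).
Solving J·Δ = −F gives Δ = (2.4839, 0.5597, 0.9871).
Then the next iterate is (x₁, x₂, x₃)₁ = (0.9839, -0.4403, 1.9871).

(0.9839, -0.4403, 1.9871)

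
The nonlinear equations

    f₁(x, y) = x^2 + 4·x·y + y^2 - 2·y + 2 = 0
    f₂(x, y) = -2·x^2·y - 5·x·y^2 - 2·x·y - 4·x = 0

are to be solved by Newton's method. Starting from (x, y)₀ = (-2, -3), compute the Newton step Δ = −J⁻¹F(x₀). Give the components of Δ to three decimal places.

At (-2, -3): F = (45.000, 110.000).
Jacobian J = [[2·x + 4·y, 4·x + 2·y - 2], [-4·x·y - 5·y^2 - 2·y - 4, -2·x^2 - 10·x·y - 2·x]].
At the point, J = [[-16.000, -16.000], [-67.000, -64.000]] (det J = -48.000).
Solving J·Δ = −F gives Δ = (-23.333, 26.146).

(-23.333, 26.146)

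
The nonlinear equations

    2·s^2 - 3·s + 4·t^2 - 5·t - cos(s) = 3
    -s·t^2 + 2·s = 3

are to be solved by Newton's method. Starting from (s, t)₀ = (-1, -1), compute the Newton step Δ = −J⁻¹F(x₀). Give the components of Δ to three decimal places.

At (-1, -1): F = (10.45970, -4.000).
Jacobian J = [[4·s + sin(s) - 3, 8·t - 5], [-t^2 + 2, -2·s·t]].
At the point, J = [[-7.84147, -13.000], [1.000, -2.000]] (det J = 28.68294).
Solving J·Δ = −F gives Δ = (2.542, -0.729).

(2.542, -0.729)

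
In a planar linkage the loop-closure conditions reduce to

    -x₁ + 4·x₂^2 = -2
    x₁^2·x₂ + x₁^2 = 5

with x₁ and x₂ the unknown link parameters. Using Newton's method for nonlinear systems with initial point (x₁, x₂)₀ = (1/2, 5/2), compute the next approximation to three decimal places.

(1.769, 1.238)

At (1/2, 5/2): F = (26.500, -4.125).
Jacobian J = [[-1, 8·x₂], [2·x₁·x₂ + 2·x₁, x₁^2]].
At the point, J = [[-1.000, 20.000], [3.500, 0.250]] (det J = -70.250).
Solving J·Δ = −F gives Δ = (1.269, -1.262).
Then the next iterate is (x₁, x₂)₁ = (1.769, 1.238).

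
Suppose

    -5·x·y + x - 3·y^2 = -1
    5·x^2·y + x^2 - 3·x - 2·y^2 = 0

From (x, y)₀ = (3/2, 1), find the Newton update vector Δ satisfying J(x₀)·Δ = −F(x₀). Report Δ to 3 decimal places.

(-0.210, -0.530)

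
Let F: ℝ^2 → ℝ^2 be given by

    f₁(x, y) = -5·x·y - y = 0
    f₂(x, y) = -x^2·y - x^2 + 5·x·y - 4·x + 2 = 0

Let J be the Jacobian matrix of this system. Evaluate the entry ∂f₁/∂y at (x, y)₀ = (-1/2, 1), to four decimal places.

1.5000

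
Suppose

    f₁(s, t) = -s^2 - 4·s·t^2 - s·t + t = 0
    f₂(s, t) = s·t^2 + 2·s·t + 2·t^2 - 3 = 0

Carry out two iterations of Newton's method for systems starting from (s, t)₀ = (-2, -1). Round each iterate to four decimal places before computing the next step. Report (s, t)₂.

(-1.5522, -0.8597)

At (-2, -1): F = (1.0000, 1.0000).
Jacobian J = [[-2·s - 4·t^2 - t, -8·s·t - s + 1], [t^2 + 2·t, 2·s·t + 2·s + 4·t]].
At the point, J = [[1.0000, -13.0000], [-1.0000, -4.0000]] (det J = -17.0000).
Solving J·Δ = −F gives Δ = (0.5294, 0.1176).
Then the next iterate is (s, t)₁ = (-1.4706, -0.8824).
Round to (-1.4706, -0.8824) and repeat: F = (0.237490, 0.007521), J = [[0.709081, -7.910660], [-0.986170, -3.875485]].
Δ = (-0.0816, 0.0227), so (s, t)₂ = (-1.5522, -0.8597).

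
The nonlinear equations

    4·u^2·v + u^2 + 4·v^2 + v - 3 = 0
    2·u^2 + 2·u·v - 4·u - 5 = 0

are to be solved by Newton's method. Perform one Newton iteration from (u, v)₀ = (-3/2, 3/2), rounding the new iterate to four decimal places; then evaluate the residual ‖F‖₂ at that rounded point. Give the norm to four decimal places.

5.8091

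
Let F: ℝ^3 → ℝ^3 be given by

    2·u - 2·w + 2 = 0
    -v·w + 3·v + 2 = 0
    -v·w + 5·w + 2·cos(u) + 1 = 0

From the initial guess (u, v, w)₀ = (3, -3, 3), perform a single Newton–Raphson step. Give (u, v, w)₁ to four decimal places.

At (3, -3, 3): F = (2.0000, 2.0000, 23.020015).
Jacobian J = [[2, 0, -2], [0, -w + 3, -v], [-2·sin(u), -w, -v + 5]].
At the point, J = [[2.0000, 0.0000, -2.0000], [0.0000, 0.0000, 3.0000], [-0.282240, -3.0000, 8.0000]] (det J = 18.0000).
Solving J·Δ = −F gives Δ = (-1.6667, 6.0524, -0.6667).
Then the next iterate is (u, v, w)₁ = (1.3333, 3.0524, 2.3333).

(1.3333, 3.0524, 2.3333)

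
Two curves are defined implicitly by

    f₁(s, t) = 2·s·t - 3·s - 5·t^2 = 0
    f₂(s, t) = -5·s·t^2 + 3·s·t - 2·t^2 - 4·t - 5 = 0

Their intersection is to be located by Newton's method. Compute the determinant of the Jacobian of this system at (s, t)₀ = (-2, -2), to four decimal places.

J = [[2·t - 3, 2·s - 10·t], [-5·t^2 + 3·t, -10·s·t + 3·s - 4·t - 4]].
At the point, J = [[-7.0000, 16.0000], [-26.0000, -42.0000]].
det J = 710.0000.

710.0000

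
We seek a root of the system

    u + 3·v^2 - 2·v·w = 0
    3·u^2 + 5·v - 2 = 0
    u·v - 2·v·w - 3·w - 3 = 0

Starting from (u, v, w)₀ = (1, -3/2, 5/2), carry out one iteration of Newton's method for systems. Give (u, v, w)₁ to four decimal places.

At (1, -3/2, 5/2): F = (15.2500, -6.5000, -4.5000).
Jacobian J = [[1, 6·v - 2·w, -2·v], [6·u, 5, 0], [v, u - 2·w, -2·v - 3]].
At the point, J = [[1.0000, -14.0000, 3.0000], [6.0000, 5.0000, 0.0000], [-1.5000, -4.0000, 0.0000]] (det J = -49.5000).
Solving J·Δ = −F gives Δ = (2.9394, -2.2273, -16.4571).
Then the next iterate is (u, v, w)₁ = (3.9394, -3.7273, -13.9571).

(3.9394, -3.7273, -13.9571)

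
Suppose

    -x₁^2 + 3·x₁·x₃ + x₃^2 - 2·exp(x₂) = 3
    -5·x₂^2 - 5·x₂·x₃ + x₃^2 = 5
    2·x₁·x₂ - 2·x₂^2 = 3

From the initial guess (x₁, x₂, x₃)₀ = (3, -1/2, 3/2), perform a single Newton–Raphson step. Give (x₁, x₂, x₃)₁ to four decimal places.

At (3, -1/2, 3/2): F = (2.536939, -0.2500, -6.5000).
Jacobian J = [[-2·x₁ + 3·x₃, -2·exp(x₂), 3·x₁ + 2·x₃], [0, -10·x₂ - 5·x₃, -5·x₂ + 2·x₃], [2·x₂, 2·x₁ - 4·x₂, 0]].
At the point, J = [[-1.5000, -1.213061, 12.0000], [0.0000, -2.5000, 5.5000], [-1.0000, 8.0000, 0.0000]] (det J = 42.671837).
Solving J·Δ = −F gives Δ = (6.7318, 1.6540, 0.7973).
Then the next iterate is (x₁, x₂, x₃)₁ = (9.7318, 1.1540, 2.2973).

(9.7318, 1.1540, 2.2973)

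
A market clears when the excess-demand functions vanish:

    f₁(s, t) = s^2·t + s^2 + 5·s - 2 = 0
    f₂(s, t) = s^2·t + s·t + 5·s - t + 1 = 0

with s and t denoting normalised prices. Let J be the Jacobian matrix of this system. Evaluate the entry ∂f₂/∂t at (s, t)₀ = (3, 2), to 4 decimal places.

∂f₂/∂t = s^2 + s - 1.
At (3, 2) this is 11.0000.

11.0000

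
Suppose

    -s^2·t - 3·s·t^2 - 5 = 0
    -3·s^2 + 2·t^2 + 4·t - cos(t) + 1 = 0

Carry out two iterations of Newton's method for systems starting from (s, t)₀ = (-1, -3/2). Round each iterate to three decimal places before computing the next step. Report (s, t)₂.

At (-1, -3/2): F = (3.250, -3.57074).
Jacobian J = [[-2·s·t - 3·t^2, -s^2 - 6·s·t], [-6·s, 4·t + sin(t) + 4]].
At the point, J = [[-9.750, -10.000], [6.000, -2.99749]] (det J = 89.22558).
Solving J·Δ = −F gives Δ = (0.509, -0.172).
Then the next iterate is (s, t)₁ = (-0.491, -1.672).
Round to (-0.491, -1.672) and repeat: F = (-0.47902, -0.71904), J = [[-10.02866, -5.16679], [2.946, -3.68288]].
Δ = (0.037, -0.165), so (s, t)₂ = (-0.454, -1.837).

(-0.454, -1.837)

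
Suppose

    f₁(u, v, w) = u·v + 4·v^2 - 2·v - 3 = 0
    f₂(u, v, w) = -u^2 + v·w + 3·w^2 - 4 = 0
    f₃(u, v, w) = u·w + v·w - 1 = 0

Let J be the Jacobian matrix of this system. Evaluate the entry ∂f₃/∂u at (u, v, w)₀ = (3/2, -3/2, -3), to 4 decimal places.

-3.0000

∂f₃/∂u = w.
At (3/2, -3/2, -3) this is -3.0000.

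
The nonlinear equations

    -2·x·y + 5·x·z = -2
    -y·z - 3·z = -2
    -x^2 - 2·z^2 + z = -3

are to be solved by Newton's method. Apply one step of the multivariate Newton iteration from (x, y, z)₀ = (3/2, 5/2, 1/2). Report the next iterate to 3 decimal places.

(1.767, 1.566, 0.449)

At (3/2, 5/2, 1/2): F = (-1.750, -0.750, 0.750).
Jacobian J = [[-2·y + 5·z, -2·x, 5·x], [0, -z, -y - 3], [-2·x, 0, -4·z + 1]].
At the point, J = [[-2.500, -3.000, 7.500], [0.000, -0.500, -5.500], [-3.000, 0.000, -1.000]] (det J = -62.000).
Solving J·Δ = −F gives Δ = (0.267, -0.934, -0.051).
Then the next iterate is (x, y, z)₁ = (1.767, 1.566, 0.449).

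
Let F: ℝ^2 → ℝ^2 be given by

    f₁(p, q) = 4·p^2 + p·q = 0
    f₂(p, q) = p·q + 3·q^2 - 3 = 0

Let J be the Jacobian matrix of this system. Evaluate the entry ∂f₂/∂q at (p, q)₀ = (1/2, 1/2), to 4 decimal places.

3.5000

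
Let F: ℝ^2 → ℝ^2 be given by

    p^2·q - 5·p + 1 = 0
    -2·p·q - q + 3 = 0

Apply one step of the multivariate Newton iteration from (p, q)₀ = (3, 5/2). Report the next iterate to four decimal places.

(5.8400, -1.6000)

At (3, 5/2): F = (8.5000, -14.5000).
Jacobian J = [[2·p·q - 5, p^2], [-2·q, -2·p - 1]].
At the point, J = [[10.0000, 9.0000], [-5.0000, -7.0000]] (det J = -25.0000).
Solving J·Δ = −F gives Δ = (2.8400, -4.1000).
Then the next iterate is (p, q)₁ = (5.8400, -1.6000).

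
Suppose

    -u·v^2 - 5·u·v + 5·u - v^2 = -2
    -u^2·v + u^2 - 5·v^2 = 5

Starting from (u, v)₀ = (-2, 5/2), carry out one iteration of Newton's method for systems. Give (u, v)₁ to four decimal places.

(-1.8688, 1.0702)

At (-2, 5/2): F = (23.2500, -42.2500).
Jacobian J = [[-v^2 - 5·v + 5, -2·u·v - 5·u - 2·v], [-2·u·v + 2·u, -u^2 - 10·v]].
At the point, J = [[-13.7500, 15.0000], [6.0000, -29.0000]] (det J = 308.7500).
Solving J·Δ = −F gives Δ = (0.1312, -1.4298).
Then the next iterate is (u, v)₁ = (-1.8688, 1.0702).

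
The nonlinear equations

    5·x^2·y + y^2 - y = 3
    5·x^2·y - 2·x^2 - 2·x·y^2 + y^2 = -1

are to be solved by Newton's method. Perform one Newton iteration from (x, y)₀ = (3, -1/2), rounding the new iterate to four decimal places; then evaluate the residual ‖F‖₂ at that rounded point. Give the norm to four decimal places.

14.0003

At (3, -1/2): F = (-24.7500, -40.7500).
Jacobian J = [[10·x·y, 5·x^2 + 2·y - 1], [10·x·y - 4·x - 2·y^2, 5·x^2 - 4·x·y + 2·y]].
At the point, J = [[-15.0000, 43.0000], [-27.5000, 50.0000]] (det J = 432.5000).
Solving J·Δ = −F gives Δ = (-1.1902, 0.1604).
Then the next iterate is (x, y)₁ = (1.8098, -0.3396).
Re-evaluating at (1.8098, -0.3396): F = (-8.106660, -11.414454), so ‖F‖₂ = 14.0003.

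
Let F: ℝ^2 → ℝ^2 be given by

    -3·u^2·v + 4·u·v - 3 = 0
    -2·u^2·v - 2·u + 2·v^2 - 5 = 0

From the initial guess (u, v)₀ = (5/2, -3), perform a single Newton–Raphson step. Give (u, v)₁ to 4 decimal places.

(2.1957, -1.4907)

At (5/2, -3): F = (23.2500, 45.5000).
Jacobian J = [[-6·u·v + 4·v, -3·u^2 + 4·u], [-4·u·v - 2, -2·u^2 + 4·v]].
At the point, J = [[33.0000, -8.7500], [28.0000, -24.5000]] (det J = -563.5000).
Solving J·Δ = −F gives Δ = (-0.3043, 1.5093).
Then the next iterate is (u, v)₁ = (2.1957, -1.4907).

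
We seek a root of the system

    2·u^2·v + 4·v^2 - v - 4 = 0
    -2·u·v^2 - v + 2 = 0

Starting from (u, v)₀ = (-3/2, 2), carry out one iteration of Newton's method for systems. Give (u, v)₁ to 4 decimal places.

At (-3/2, 2): F = (19.0000, 12.0000).
Jacobian J = [[4·u·v, 2·u^2 + 8·v - 1], [-2·v^2, -4·u·v - 1]].
At the point, J = [[-12.0000, 19.5000], [-8.0000, 11.0000]] (det J = 24.0000).
Solving J·Δ = −F gives Δ = (1.0417, -0.3333).
Then the next iterate is (u, v)₁ = (-0.4583, 1.6667).

(-0.4583, 1.6667)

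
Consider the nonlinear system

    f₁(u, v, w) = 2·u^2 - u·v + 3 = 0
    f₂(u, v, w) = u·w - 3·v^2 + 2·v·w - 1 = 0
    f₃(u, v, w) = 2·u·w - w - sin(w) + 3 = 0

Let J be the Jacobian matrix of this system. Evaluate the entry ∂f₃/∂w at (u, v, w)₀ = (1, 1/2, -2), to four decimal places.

∂f₃/∂w = 2·u - cos(w) - 1.
At (1, 1/2, -2) this is 1.4161.

1.4161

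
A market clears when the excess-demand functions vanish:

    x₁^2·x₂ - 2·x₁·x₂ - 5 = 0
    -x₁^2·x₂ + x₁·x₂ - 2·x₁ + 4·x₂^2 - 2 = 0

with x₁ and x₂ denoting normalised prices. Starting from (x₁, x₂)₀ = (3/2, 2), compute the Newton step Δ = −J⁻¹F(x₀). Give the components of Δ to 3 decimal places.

At (3/2, 2): F = (-6.500, 9.500).
Jacobian J = [[2·x₁·x₂ - 2·x₂, x₁^2 - 2·x₁], [-2·x₁·x₂ + x₂ - 2, -x₁^2 + x₁ + 8·x₂]].
At the point, J = [[2.000, -0.750], [-6.000, 15.250]] (det J = 26.000).
Solving J·Δ = −F gives Δ = (3.538, 0.769).

(3.538, 0.769)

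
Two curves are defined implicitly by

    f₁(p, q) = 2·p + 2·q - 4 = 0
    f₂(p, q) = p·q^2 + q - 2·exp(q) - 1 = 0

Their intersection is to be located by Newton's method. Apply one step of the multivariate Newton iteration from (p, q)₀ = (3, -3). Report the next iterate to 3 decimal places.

(3.433, -1.433)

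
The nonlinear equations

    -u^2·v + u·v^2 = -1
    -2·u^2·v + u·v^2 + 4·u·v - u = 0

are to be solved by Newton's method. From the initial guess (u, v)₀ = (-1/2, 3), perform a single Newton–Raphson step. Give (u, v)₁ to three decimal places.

At (-1/2, 3): F = (-4.250, -11.500).
Jacobian J = [[-2·u·v + v^2, -u^2 + 2·u·v], [-4·u·v + v^2 + 4·v - 1, -2·u^2 + 2·u·v + 4·u]].
At the point, J = [[12.000, -3.250], [26.000, -5.500]] (det J = 18.500).
Solving J·Δ = −F gives Δ = (0.757, 1.486).
Then the next iterate is (u, v)₁ = (0.257, 4.486).

(0.257, 4.486)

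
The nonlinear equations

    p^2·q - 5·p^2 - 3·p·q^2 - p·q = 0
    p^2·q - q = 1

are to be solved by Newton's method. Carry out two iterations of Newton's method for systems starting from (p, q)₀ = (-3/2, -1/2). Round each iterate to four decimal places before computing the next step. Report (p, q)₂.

At (-3/2, -1/2): F = (-12.0000, -1.6250).
Jacobian J = [[2·p·q - 10·p - 3·q^2 - q, p^2 - 6·p·q - p], [2·p·q, p^2 - 1]].
At the point, J = [[16.2500, -0.7500], [1.5000, 1.2500]] (det J = 21.4375).
Solving J·Δ = −F gives Δ = (0.7566, 0.3921).
Then the next iterate is (p, q)₁ = (-0.7434, -0.1079).
Round to (-0.7434, -0.1079) and repeat: F = (-2.877096, -0.951730), J = [[7.667398, 0.814766], [0.160426, -0.447356]].
Δ = (0.5792, -1.9197), so (p, q)₂ = (-0.1642, -2.0276).

(-0.1642, -2.0276)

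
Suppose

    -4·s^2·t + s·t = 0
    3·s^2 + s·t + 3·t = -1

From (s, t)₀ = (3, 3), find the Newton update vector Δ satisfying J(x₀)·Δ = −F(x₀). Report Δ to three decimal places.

(-3.312, 3.925)

At (3, 3): F = (-99.000, 46.000).
Jacobian J = [[-8·s·t + t, -4·s^2 + s], [6·s + t, s + 3]].
At the point, J = [[-69.000, -33.000], [21.000, 6.000]] (det J = 279.000).
Solving J·Δ = −F gives Δ = (-3.312, 3.925).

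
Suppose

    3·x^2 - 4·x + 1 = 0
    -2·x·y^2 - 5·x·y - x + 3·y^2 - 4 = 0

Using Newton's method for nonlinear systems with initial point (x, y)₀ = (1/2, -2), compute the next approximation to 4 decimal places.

(0.2500, -1.2143)

At (1/2, -2): F = (-0.2500, 8.5000).
Jacobian J = [[6·x - 4, 0], [-2·y^2 - 5·y - 1, -4·x·y - 5·x + 6·y]].
At the point, J = [[-1.0000, 0.0000], [1.0000, -10.5000]] (det J = 10.5000).
Solving J·Δ = −F gives Δ = (-0.2500, 0.7857).
Then the next iterate is (x, y)₁ = (0.2500, -1.2143).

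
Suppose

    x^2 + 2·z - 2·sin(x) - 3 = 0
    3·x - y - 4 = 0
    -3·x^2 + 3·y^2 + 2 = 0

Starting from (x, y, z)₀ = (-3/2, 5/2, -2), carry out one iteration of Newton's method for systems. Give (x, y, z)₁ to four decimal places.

(1.2963, -0.1111, 3.7698)

At (-3/2, 5/2, -2): F = (-2.755010, -11.0000, 14.0000).
Jacobian J = [[2·x - 2·cos(x), 0, 2], [3, -1, 0], [-6·x, 6·y, 0]].
At the point, J = [[-3.141474, 0.0000, 2.0000], [3.0000, -1.0000, 0.0000], [9.0000, 15.0000, 0.0000]] (det J = 108.0000).
Solving J·Δ = −F gives Δ = (2.7963, -2.6111, 5.7698).
Then the next iterate is (x, y, z)₁ = (1.2963, -0.1111, 3.7698).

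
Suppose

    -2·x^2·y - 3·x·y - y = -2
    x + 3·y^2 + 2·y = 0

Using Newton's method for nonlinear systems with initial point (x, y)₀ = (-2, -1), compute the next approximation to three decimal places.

(-1.000, -1.000)

At (-2, -1): F = (5.000, -1.000).
Jacobian J = [[-4·x·y - 3·y, -2·x^2 - 3·x - 1], [1, 6·y + 2]].
At the point, J = [[-5.000, -3.000], [1.000, -4.000]] (det J = 23.000).
Solving J·Δ = −F gives Δ = (1.000, 0.000).
Then the next iterate is (x, y)₁ = (-1.000, -1.000).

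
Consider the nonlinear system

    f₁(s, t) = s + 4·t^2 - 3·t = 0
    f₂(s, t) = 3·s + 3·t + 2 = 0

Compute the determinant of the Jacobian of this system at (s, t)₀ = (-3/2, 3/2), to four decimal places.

-24.0000

J = [[1, 8·t - 3], [3, 3]].
At the point, J = [[1.0000, 9.0000], [3.0000, 3.0000]].
det J = -24.0000.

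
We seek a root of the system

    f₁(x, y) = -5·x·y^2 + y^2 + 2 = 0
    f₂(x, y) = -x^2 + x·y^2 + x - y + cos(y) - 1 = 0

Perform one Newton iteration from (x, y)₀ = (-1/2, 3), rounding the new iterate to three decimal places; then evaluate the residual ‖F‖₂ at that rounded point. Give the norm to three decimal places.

129.968

At (-1/2, 3): F = (33.500, -10.23999).
Jacobian J = [[-5·y^2, -10·x·y + 2·y], [-2·x + y^2 + 1, 2·x·y - sin(y) - 1]].
At the point, J = [[-45.000, 21.000], [11.000, -4.14112]] (det J = -44.64960).
Solving J·Δ = −F gives Δ = (1.709, 2.067).
Then the next iterate is (x, y)₁ = (1.209, 5.067).
Re-evaluating at (1.209, 5.067): F = (-127.52780, 25.06800), so ‖F‖₂ = 129.968.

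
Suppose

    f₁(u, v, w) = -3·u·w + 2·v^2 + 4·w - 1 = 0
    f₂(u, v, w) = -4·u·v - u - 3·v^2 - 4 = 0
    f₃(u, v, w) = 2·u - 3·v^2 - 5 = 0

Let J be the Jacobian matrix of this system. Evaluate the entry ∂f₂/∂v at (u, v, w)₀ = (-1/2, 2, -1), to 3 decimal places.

∂f₂/∂v = -4·u - 6·v.
At (-1/2, 2, -1) this is -10.000.

-10.000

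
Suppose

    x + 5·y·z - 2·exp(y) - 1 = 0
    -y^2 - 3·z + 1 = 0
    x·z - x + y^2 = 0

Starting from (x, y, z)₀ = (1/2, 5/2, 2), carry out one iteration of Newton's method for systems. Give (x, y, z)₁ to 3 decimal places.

At (1/2, 5/2, 2): F = (0.13501, -11.250, 6.750).
Jacobian J = [[1, 5·z - 2·exp(y), 5·y], [0, -2·y, -3], [z - 1, 2·y, x]].
At the point, J = [[1.000, -14.36499, 12.500], [0.000, -5.000, -3.000], [1.000, 5.000, 0.500]] (det J = 118.09496).
Solving J·Δ = −F gives Δ = (0.588, -1.311, -1.565).
Then the next iterate is (x, y, z)₁ = (1.088, 1.189, 0.435).

(1.088, 1.189, 0.435)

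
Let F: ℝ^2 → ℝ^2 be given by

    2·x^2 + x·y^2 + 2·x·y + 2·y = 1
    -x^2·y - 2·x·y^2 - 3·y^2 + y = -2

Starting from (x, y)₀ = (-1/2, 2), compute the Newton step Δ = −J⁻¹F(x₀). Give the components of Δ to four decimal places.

(-0.0177, -0.6061)

At (-1/2, 2): F = (-0.5000, -4.5000).
Jacobian J = [[4·x + y^2 + 2·y, 2·x·y + 2·x + 2], [-2·x·y - 2·y^2, -x^2 - 4·x·y - 6·y + 1]].
At the point, J = [[6.0000, -1.0000], [-6.0000, -7.2500]] (det J = -49.5000).
Solving J·Δ = −F gives Δ = (-0.0177, -0.6061).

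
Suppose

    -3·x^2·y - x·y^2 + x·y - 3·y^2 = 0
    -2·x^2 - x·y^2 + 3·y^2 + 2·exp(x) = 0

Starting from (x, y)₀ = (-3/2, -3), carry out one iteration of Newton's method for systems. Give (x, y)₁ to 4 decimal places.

(-1.1862, -1.6798)

At (-3/2, -3): F = (11.2500, 36.446260).
Jacobian J = [[-6·x·y - y^2 + y, -3·x^2 - 2·x·y + x - 6·y], [-4·x - y^2 + 2·exp(x), -2·x·y + 6·y]].
At the point, J = [[-39.0000, 0.7500], [-2.553740, -27.0000]] (det J = 1054.915305).
Solving J·Δ = −F gives Δ = (0.3138, 1.3202).
Then the next iterate is (x, y)₁ = (-1.1862, -1.6798).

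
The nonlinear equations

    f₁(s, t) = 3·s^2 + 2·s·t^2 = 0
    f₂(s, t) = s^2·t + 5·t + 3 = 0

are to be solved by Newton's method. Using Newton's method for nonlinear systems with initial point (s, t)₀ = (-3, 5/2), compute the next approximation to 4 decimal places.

(-1.1157, 1.8046)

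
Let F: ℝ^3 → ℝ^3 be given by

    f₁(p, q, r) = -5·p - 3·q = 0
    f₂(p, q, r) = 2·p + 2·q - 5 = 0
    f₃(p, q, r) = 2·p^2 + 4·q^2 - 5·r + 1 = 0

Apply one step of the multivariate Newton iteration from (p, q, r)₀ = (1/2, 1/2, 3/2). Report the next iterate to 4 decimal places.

At (1/2, 1/2, 3/2): F = (-4.0000, -3.0000, -5.0000).
Jacobian J = [[-5, -3, 0], [2, 2, 0], [4·p, 8·q, -5]].
At the point, J = [[-5.0000, -3.0000, 0.0000], [2.0000, 2.0000, 0.0000], [2.0000, 4.0000, -5.0000]] (det J = 20.0000).
Solving J·Δ = −F gives Δ = (-4.2500, 5.7500, 1.9000).
Then the next iterate is (p, q, r)₁ = (-3.7500, 6.2500, 3.4000).

(-3.7500, 6.2500, 3.4000)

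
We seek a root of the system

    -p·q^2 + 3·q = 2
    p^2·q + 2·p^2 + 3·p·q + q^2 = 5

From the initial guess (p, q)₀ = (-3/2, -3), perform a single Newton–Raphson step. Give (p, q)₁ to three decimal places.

(-3.353, 0.196)

At (-3/2, -3): F = (2.500, 15.250).
Jacobian J = [[-q^2, -2·p·q + 3], [2·p·q + 4·p + 3·q, p^2 + 3·p + 2·q]].
At the point, J = [[-9.000, -6.000], [-6.000, -8.250]] (det J = 38.250).
Solving J·Δ = −F gives Δ = (-1.853, 3.196).
Then the next iterate is (p, q)₁ = (-3.353, 0.196).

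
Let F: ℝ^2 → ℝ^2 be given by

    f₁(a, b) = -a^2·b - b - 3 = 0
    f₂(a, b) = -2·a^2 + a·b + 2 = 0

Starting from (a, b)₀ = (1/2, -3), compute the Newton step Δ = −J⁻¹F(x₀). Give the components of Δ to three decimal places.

(0.079, 0.789)

At (1/2, -3): F = (0.750, 0.000).
Jacobian J = [[-2·a·b, -a^2 - 1], [-4·a + b, a]].
At the point, J = [[3.000, -1.250], [-5.000, 0.500]] (det J = -4.750).
Solving J·Δ = −F gives Δ = (0.079, 0.789).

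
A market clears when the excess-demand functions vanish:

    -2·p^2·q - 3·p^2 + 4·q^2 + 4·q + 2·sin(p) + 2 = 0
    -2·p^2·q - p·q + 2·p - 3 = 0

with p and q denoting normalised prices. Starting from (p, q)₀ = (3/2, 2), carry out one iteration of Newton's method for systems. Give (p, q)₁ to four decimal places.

At (3/2, 2): F = (12.244990, -12.0000).
Jacobian J = [[-4·p·q - 6·p + 2·cos(p), -2·p^2 + 8·q + 4], [-4·p·q - q + 2, -2·p^2 - p]].
At the point, J = [[-20.858526, 15.5000], [-12.0000, -6.0000]] (det J = 311.151154).
Solving J·Δ = −F gives Δ = (-0.3617, -1.2767).
Then the next iterate is (p, q)₁ = (1.1383, 0.7233).

(1.1383, 0.7233)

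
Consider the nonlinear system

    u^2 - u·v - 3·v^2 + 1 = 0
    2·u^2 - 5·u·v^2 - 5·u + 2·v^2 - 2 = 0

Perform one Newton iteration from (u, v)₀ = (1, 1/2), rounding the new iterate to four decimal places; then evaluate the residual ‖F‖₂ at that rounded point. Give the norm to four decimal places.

At (1, 1/2): F = (0.7500, -5.7500).
Jacobian J = [[2·u - v, -u - 6·v], [4·u - 5·v^2 - 5, -10·u·v + 4·v]].
At the point, J = [[1.5000, -4.0000], [-2.2500, -3.0000]] (det J = -13.5000).
Solving J·Δ = −F gives Δ = (-1.8704, -0.5139).
Then the next iterate is (u, v)₁ = (-0.8704, -0.0139).
Re-evaluating at (-0.8704, -0.0139): F = (1.744918, 3.868420), so ‖F‖₂ = 4.2437.

4.2437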